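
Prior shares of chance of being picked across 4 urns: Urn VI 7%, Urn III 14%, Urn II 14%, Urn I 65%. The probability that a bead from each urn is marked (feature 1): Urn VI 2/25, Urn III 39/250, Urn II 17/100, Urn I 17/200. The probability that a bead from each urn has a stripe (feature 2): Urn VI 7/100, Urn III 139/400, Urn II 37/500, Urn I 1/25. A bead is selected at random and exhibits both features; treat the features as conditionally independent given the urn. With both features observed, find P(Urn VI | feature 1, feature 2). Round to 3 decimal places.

0.033

Unnormalized posteriors (prior × likelihood):
  Urn VI: 0.07 × 0.08 × 0.07 = 0.000392
  Urn III: 0.14 × 0.156 × 0.3475 = 0.0075894
  Urn II: 0.14 × 0.17 × 0.074 = 0.0017612
  Urn I: 0.65 × 0.085 × 0.04 = 0.00221
Normalizing constant = 0.0119526.
P(Urn VI | evidence) = 0.000392 / 0.0119526 ≈ 0.033.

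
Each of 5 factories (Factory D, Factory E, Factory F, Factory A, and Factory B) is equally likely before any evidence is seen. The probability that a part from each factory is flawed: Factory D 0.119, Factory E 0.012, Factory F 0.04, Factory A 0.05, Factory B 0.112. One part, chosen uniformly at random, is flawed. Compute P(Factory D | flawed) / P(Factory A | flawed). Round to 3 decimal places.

Since the prior is uniform, the posterior is proportional to the likelihood:
  Factory D: 0.119
  Factory E: 0.012
  Factory F: 0.04
  Factory A: 0.05
  Factory B: 0.112
Normalizing constant = 0.333.
The ratio is 0.119 / 0.05 (the normalizer cancels) = 2.380.

2.380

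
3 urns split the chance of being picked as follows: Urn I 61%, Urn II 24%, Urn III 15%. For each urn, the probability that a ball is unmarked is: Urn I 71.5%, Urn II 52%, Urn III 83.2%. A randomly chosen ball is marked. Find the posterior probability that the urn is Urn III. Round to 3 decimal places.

Taking complements, P(marked | each) = Urn I 0.285, Urn II 0.48, Urn III 0.168.
By Bayes' rule, posterior ∝ prior × likelihood:
  Urn I: 0.61 × 0.285 = 0.17385
  Urn II: 0.24 × 0.48 = 0.1152
  Urn III: 0.15 × 0.168 = 0.0252
Total = 0.31425.
P(Urn III | evidence) = 0.0252 / 0.31425 ≈ 0.080.

0.080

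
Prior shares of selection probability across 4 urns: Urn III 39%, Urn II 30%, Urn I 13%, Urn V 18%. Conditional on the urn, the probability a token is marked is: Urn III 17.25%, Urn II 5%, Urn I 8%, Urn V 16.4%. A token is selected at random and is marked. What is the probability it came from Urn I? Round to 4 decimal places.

0.0851

Compute prior × likelihood for every hypothesis:
  Urn III: 0.39 × 0.1725 = 0.067275
  Urn II: 0.3 × 0.05 = 0.015
  Urn I: 0.13 × 0.08 = 0.0104
  Urn V: 0.18 × 0.164 = 0.02952
Normalizing constant = 0.122195.
P(Urn I | evidence) = 0.0104 / 0.122195 ≈ 0.0851.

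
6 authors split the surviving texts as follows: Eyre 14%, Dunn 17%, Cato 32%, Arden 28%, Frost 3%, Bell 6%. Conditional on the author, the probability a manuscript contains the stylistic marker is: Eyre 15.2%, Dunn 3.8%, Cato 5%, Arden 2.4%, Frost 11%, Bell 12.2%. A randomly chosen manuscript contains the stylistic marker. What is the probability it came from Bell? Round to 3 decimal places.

By Bayes' rule, posterior ∝ prior × likelihood:
  Eyre: 0.14 × 0.152 = 0.02128
  Dunn: 0.17 × 0.038 = 0.00646
  Cato: 0.32 × 0.05 = 0.016
  Arden: 0.28 × 0.024 = 0.00672
  Frost: 0.03 × 0.11 = 0.0033
  Bell: 0.06 × 0.122 = 0.00732
Sum = 0.06108.
P(Bell | evidence) = 0.00732 / 0.06108 ≈ 0.120.

0.120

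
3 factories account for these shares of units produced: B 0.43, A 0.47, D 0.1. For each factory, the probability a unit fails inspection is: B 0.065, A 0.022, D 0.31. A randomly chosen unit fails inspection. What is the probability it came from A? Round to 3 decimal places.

0.149

Prior × likelihood for each hypothesis:
  B: 0.43 × 0.065 = 0.02795
  A: 0.47 × 0.022 = 0.01034
  D: 0.1 × 0.31 = 0.031
Sum = 0.06929.
P(A | evidence) = 0.01034 / 0.06929 ≈ 0.149.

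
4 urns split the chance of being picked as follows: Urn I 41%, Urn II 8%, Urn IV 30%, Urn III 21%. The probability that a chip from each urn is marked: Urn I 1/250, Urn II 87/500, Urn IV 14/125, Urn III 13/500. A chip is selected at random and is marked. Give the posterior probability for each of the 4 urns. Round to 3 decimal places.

Compute prior × likelihood for every hypothesis:
  Urn I: 0.41 × 0.004 = 0.00164
  Urn II: 0.08 × 0.174 = 0.01392
  Urn IV: 0.3 × 0.112 = 0.0336
  Urn III: 0.21 × 0.026 = 0.00546
Normalizing constant = 0.05462.
P(Urn I | marked) = 0.00164/0.05462 ≈ 0.030
P(Urn II | marked) = 0.01392/0.05462 ≈ 0.255
P(Urn IV | marked) = 0.0336/0.05462 ≈ 0.615
P(Urn III | marked) = 0.00546/0.05462 ≈ 0.100
(Check: 0.030+0.255+0.615+0.100 = 1.000.)

Urn I 0.030, Urn II 0.255, Urn IV 0.615, Urn III 0.100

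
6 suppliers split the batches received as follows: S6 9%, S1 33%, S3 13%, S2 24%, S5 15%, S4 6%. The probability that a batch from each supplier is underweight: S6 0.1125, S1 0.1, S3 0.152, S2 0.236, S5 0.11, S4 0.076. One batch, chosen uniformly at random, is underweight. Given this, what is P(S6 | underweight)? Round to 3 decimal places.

Prior × likelihood for each hypothesis:
  S6: 0.09 × 0.1125 = 0.010125
  S1: 0.33 × 0.1 = 0.033
  S3: 0.13 × 0.152 = 0.01976
  S2: 0.24 × 0.236 = 0.05664
  S5: 0.15 × 0.11 = 0.0165
  S4: 0.06 × 0.076 = 0.00456
Sum = 0.140585.
P(S6 | evidence) = 0.010125 / 0.140585 ≈ 0.072.

0.072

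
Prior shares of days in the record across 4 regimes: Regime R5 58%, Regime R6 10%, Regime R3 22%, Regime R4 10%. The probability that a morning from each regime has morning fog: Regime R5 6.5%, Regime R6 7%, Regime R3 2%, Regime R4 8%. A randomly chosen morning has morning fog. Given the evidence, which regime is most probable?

Regime R5

By Bayes' rule, posterior ∝ prior × likelihood:
  Regime R5: 0.58 × 0.065 = 0.0377
  Regime R6: 0.1 × 0.07 = 0.007
  Regime R3: 0.22 × 0.02 = 0.0044
  Regime R4: 0.1 × 0.08 = 0.008
Total = 0.0571.
Largest term belongs to Regime R5, so Regime R5 is most probable.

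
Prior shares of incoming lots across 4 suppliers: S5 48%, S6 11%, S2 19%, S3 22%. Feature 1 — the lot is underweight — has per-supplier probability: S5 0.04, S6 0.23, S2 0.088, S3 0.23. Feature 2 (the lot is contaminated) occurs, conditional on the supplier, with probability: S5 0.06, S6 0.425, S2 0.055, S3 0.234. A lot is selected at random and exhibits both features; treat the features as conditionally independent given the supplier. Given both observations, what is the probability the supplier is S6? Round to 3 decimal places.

Prior × likelihood for each hypothesis:
  S5: 0.48 × 0.04 × 0.06 = 0.001152
  S6: 0.11 × 0.23 × 0.425 = 0.0107525
  S2: 0.19 × 0.088 × 0.055 = 0.0009196
  S3: 0.22 × 0.23 × 0.234 = 0.0118404
Total = 0.0246645.
P(S6 | evidence) = 0.0107525 / 0.0246645 ≈ 0.436.

0.436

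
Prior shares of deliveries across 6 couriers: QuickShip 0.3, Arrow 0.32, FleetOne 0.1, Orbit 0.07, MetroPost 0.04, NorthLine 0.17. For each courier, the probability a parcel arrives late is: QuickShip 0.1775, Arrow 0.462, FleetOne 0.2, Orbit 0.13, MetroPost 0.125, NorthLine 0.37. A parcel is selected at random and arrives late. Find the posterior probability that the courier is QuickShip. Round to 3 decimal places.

0.179

Compute prior × likelihood for every hypothesis:
  QuickShip: 0.3 × 0.1775 = 0.05325
  Arrow: 0.32 × 0.462 = 0.14784
  FleetOne: 0.1 × 0.2 = 0.02
  Orbit: 0.07 × 0.13 = 0.0091
  MetroPost: 0.04 × 0.125 = 0.005
  NorthLine: 0.17 × 0.37 = 0.0629
Normalizing constant = 0.29809.
P(QuickShip | evidence) = 0.05325 / 0.29809 ≈ 0.179.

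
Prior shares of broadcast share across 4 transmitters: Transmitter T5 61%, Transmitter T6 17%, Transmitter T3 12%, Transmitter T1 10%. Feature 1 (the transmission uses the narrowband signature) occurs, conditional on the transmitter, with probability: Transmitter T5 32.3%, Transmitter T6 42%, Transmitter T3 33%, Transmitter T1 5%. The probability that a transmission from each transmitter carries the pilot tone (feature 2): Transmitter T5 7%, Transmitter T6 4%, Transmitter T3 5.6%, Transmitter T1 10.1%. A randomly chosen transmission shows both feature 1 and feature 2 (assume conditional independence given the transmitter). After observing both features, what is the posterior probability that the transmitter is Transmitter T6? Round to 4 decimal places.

0.1474

Compute prior × likelihood for every hypothesis:
  Transmitter T5: 0.61 × 0.323 × 0.07 = 0.0137921
  Transmitter T6: 0.17 × 0.42 × 0.04 = 0.002856
  Transmitter T3: 0.12 × 0.33 × 0.056 = 0.0022176
  Transmitter T1: 0.1 × 0.05 × 0.101 = 0.000505
Normalizing constant = 0.0193707.
P(Transmitter T6 | evidence) = 0.002856 / 0.0193707 ≈ 0.1474.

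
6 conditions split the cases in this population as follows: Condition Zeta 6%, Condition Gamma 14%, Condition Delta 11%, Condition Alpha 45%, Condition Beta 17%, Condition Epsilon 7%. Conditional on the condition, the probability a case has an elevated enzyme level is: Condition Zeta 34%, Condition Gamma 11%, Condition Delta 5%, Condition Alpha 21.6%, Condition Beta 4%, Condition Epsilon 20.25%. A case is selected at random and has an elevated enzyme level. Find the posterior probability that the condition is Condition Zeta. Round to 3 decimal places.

0.128

Prior × likelihood for each hypothesis:
  Condition Zeta: 0.06 × 0.34 = 0.0204
  Condition Gamma: 0.14 × 0.11 = 0.0154
  Condition Delta: 0.11 × 0.05 = 0.0055
  Condition Alpha: 0.45 × 0.216 = 0.0972
  Condition Beta: 0.17 × 0.04 = 0.0068
  Condition Epsilon: 0.07 × 0.2025 = 0.014175
Normalizing constant = 0.159475.
P(Condition Zeta | evidence) = 0.0204 / 0.159475 ≈ 0.128.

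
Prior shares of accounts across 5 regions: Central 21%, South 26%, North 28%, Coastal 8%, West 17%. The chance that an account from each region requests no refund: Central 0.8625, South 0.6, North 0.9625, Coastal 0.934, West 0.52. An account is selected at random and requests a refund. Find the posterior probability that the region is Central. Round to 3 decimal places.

Taking complements, P(refund | each) = Central 0.1375, South 0.4, North 0.0375, Coastal 0.066, West 0.48.
By Bayes' rule, posterior ∝ prior × likelihood:
  Central: 0.21 × 0.1375 = 0.028875
  South: 0.26 × 0.4 = 0.104
  North: 0.28 × 0.0375 = 0.0105
  Coastal: 0.08 × 0.066 = 0.00528
  West: 0.17 × 0.48 = 0.0816
Total = 0.230255.
P(Central | evidence) = 0.028875 / 0.230255 ≈ 0.125.

0.125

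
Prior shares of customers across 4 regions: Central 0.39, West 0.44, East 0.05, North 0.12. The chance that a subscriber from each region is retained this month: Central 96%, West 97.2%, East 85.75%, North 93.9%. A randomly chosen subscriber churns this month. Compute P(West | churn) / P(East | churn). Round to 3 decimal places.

Taking complements, P(churn | each) = Central 0.04, West 0.028, East 0.1425, North 0.061.
By Bayes' rule, posterior ∝ prior × likelihood:
  Central: 0.39 × 0.04 = 0.0156
  West: 0.44 × 0.028 = 0.01232
  East: 0.05 × 0.1425 = 0.007125
  North: 0.12 × 0.061 = 0.00732
Normalizing constant = 0.042365.
The ratio is 0.01232 / 0.007125 (the normalizer cancels) = 1.729.

1.729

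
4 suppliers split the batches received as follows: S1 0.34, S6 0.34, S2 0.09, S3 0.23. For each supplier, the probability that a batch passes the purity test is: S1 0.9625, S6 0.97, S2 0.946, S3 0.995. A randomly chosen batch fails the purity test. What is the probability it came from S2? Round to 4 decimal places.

Taking complements, P(off-spec | each) = S1 0.0375, S6 0.03, S2 0.054, S3 0.005.
Compute prior × likelihood for every hypothesis:
  S1: 0.34 × 0.0375 = 0.01275
  S6: 0.34 × 0.03 = 0.0102
  S2: 0.09 × 0.054 = 0.00486
  S3: 0.23 × 0.005 = 0.00115
Total = 0.02896.
P(S2 | evidence) = 0.00486 / 0.02896 ≈ 0.1678.

0.1678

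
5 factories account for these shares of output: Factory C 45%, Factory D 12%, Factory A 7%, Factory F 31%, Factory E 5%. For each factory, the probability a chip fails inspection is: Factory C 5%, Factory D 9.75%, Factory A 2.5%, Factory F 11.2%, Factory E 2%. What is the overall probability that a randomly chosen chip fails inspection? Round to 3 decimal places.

0.072

Prior × likelihood for each hypothesis:
  Factory C: 0.45 × 0.05 = 0.0225
  Factory D: 0.12 × 0.0975 = 0.0117
  Factory A: 0.07 × 0.025 = 0.00175
  Factory F: 0.31 × 0.112 = 0.03472
  Factory E: 0.05 × 0.02 = 0.001
P(nonconforming) = 0.0225 + 0.0117 + 0.00175 + 0.03472 + 0.001 = 0.07167 → 0.072.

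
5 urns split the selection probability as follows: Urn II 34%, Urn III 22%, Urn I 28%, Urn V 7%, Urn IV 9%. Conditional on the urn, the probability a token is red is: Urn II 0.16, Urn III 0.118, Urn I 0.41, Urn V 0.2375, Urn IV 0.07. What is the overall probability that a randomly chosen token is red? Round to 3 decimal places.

0.218

By Bayes' rule, posterior ∝ prior × likelihood:
  Urn II: 0.34 × 0.16 = 0.0544
  Urn III: 0.22 × 0.118 = 0.02596
  Urn I: 0.28 × 0.41 = 0.1148
  Urn V: 0.07 × 0.2375 = 0.016625
  Urn IV: 0.09 × 0.07 = 0.0063
P(red) = 0.0544 + 0.02596 + 0.1148 + 0.016625 + 0.0063 = 0.218085 → 0.218.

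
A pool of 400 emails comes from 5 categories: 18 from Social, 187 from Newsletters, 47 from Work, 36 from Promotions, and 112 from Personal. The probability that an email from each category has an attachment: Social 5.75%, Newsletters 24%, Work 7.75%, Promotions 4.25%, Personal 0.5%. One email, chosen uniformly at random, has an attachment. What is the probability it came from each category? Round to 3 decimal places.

Social 0.020, Newsletters 0.869, Work 0.071, Promotions 0.030, Personal 0.011

Unnormalized posteriors (prior × likelihood):
  Social: 0.045 × 0.0575 = 0.0025875
  Newsletters: 0.4675 × 0.24 = 0.1122
  Work: 0.1175 × 0.0775 = 0.00910625
  Promotions: 0.09 × 0.0425 = 0.003825
  Personal: 0.28 × 0.005 = 0.0014
Normalizing constant = 0.12911875.
P(Social | attachment) = 0.0025875/0.12911875 ≈ 0.020
P(Newsletters | attachment) = 0.1122/0.12911875 ≈ 0.869
P(Work | attachment) = 0.00910625/0.12911875 ≈ 0.071
P(Promotions | attachment) = 0.003825/0.12911875 ≈ 0.030
P(Personal | attachment) = 0.0014/0.12911875 ≈ 0.011
(Check: 0.020+0.869+0.071+0.030+0.011 = 1.001.)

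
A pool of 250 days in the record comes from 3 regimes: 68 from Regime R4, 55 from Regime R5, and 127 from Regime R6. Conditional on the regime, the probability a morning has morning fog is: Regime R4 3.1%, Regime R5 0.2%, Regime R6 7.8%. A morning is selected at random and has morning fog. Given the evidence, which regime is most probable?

Regime R6

Compute prior × likelihood for every hypothesis:
  Regime R4: 0.272 × 0.031 = 0.008432
  Regime R5: 0.22 × 0.002 = 0.00044
  Regime R6: 0.508 × 0.078 = 0.039624
Sum = 0.048496.
Largest term belongs to Regime R6, so Regime R6 is most probable.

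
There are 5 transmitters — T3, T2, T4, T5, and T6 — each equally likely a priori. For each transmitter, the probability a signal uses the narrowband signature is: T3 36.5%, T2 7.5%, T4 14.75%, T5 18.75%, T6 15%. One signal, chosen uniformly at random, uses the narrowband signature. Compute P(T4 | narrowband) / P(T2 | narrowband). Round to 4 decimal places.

With a uniform prior (1/5 each), posterior ∝ likelihood:
  T3: 0.365
  T2: 0.075
  T4: 0.1475
  T5: 0.1875
  T6: 0.15
Normalizing constant = 0.925.
The ratio is 0.1475 / 0.075 (the normalizer cancels) = 1.9667.

1.9667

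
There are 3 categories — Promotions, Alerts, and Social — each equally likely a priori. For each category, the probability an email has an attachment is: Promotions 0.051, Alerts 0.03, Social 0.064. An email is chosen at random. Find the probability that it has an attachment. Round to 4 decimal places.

Since the prior is uniform, the posterior is proportional to the likelihood:
  Promotions: 0.051
  Alerts: 0.03
  Social: 0.064
P(attachment) = (1/3) × (0.051 + 0.03 + 0.064) = 0.145/3 ≈ 0.0483.

0.0483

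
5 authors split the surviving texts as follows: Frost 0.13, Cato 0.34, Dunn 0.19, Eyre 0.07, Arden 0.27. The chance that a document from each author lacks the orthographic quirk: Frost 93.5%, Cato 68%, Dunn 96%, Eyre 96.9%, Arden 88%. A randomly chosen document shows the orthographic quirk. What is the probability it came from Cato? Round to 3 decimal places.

0.682

Taking complements, P(quirk | each) = Frost 0.065, Cato 0.32, Dunn 0.04, Eyre 0.031, Arden 0.12.
Prior × likelihood for each hypothesis:
  Frost: 0.13 × 0.065 = 0.00845
  Cato: 0.34 × 0.32 = 0.1088
  Dunn: 0.19 × 0.04 = 0.0076
  Eyre: 0.07 × 0.031 = 0.00217
  Arden: 0.27 × 0.12 = 0.0324
Normalizing constant = 0.15942.
P(Cato | evidence) = 0.1088 / 0.15942 ≈ 0.682.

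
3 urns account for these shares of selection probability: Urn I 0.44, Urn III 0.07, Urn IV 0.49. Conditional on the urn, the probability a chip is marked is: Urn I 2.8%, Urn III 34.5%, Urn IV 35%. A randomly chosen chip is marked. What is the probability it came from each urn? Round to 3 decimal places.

Compute prior × likelihood for every hypothesis:
  Urn I: 0.44 × 0.028 = 0.01232
  Urn III: 0.07 × 0.345 = 0.02415
  Urn IV: 0.49 × 0.35 = 0.1715
Normalizing constant = 0.20797.
P(Urn I | marked) = 0.01232/0.20797 ≈ 0.059
P(Urn III | marked) = 0.02415/0.20797 ≈ 0.116
P(Urn IV | marked) = 0.1715/0.20797 ≈ 0.825

Urn I 0.059, Urn III 0.116, Urn IV 0.825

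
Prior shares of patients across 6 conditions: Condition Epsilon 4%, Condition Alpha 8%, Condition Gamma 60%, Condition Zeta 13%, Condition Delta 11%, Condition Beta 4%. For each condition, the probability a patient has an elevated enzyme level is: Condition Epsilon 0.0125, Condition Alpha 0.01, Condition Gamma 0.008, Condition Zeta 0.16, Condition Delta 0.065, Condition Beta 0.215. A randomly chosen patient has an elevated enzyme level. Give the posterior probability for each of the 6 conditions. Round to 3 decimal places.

Condition Epsilon 0.012, Condition Alpha 0.019, Condition Gamma 0.113, Condition Zeta 0.488, Condition Delta 0.168, Condition Beta 0.202

Compute prior × likelihood for every hypothesis:
  Condition Epsilon: 0.04 × 0.0125 = 0.0005
  Condition Alpha: 0.08 × 0.01 = 0.0008
  Condition Gamma: 0.6 × 0.008 = 0.0048
  Condition Zeta: 0.13 × 0.16 = 0.0208
  Condition Delta: 0.11 × 0.065 = 0.00715
  Condition Beta: 0.04 × 0.215 = 0.0086
Normalizing constant = 0.04265.
P(Condition Epsilon | elevated) = 0.0005/0.04265 ≈ 0.012
P(Condition Alpha | elevated) = 0.0008/0.04265 ≈ 0.019
P(Condition Gamma | elevated) = 0.0048/0.04265 ≈ 0.113
P(Condition Zeta | elevated) = 0.0208/0.04265 ≈ 0.488
P(Condition Delta | elevated) = 0.00715/0.04265 ≈ 0.168
P(Condition Beta | elevated) = 0.0086/0.04265 ≈ 0.202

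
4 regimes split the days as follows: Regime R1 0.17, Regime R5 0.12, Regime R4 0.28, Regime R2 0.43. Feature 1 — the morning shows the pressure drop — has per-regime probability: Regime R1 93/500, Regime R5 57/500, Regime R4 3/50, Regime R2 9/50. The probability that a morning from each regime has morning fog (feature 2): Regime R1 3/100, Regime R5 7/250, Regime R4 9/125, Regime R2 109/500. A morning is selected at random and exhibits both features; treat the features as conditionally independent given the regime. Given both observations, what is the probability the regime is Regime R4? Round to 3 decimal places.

Compute prior × likelihood for every hypothesis:
  Regime R1: 0.17 × 0.186 × 0.03 = 0.0009486
  Regime R5: 0.12 × 0.114 × 0.028 = 0.00038304
  Regime R4: 0.28 × 0.06 × 0.072 = 0.0012096
  Regime R2: 0.43 × 0.18 × 0.218 = 0.0168732
Total = 0.01941444.
P(Regime R4 | evidence) = 0.0012096 / 0.01941444 ≈ 0.062.

0.062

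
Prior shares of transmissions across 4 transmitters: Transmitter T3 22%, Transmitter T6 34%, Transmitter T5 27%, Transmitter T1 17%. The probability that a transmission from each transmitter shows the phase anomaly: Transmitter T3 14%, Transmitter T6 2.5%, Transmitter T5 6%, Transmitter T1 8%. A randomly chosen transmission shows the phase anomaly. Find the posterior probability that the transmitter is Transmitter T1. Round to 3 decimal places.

0.197

Prior × likelihood for each hypothesis:
  Transmitter T3: 0.22 × 0.14 = 0.0308
  Transmitter T6: 0.34 × 0.025 = 0.0085
  Transmitter T5: 0.27 × 0.06 = 0.0162
  Transmitter T1: 0.17 × 0.08 = 0.0136
Normalizing constant = 0.0691.
P(Transmitter T1 | evidence) = 0.0136 / 0.0691 ≈ 0.197.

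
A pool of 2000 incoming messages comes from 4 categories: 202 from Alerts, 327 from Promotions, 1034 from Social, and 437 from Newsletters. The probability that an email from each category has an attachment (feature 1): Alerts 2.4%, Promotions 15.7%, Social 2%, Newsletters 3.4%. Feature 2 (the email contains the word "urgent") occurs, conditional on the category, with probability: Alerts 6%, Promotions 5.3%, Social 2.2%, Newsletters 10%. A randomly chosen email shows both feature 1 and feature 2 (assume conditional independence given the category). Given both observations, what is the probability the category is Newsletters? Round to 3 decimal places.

0.300

By Bayes' rule, posterior ∝ prior × likelihood:
  Alerts: 0.101 × 0.024 × 0.06 = 0.00014544
  Promotions: 0.1635 × 0.157 × 0.053 = 0.0013604835
  Social: 0.517 × 0.02 × 0.022 = 0.00022748
  Newsletters: 0.2185 × 0.034 × 0.1 = 0.0007429
Total = 0.0024763035.
P(Newsletters | evidence) = 0.0007429 / 0.0024763035 ≈ 0.300.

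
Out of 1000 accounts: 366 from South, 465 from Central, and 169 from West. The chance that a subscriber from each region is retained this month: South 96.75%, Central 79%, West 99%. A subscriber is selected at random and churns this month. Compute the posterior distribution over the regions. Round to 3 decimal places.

Taking complements, P(churn | each) = South 0.0325, Central 0.21, West 0.01.
Compute prior × likelihood for every hypothesis:
  South: 0.366 × 0.0325 = 0.011895
  Central: 0.465 × 0.21 = 0.09765
  West: 0.169 × 0.01 = 0.00169
Normalizing constant = 0.111235.
P(South | churn) = 0.011895/0.111235 ≈ 0.107
P(Central | churn) = 0.09765/0.111235 ≈ 0.878
P(West | churn) = 0.00169/0.111235 ≈ 0.015
(Check: 0.107+0.878+0.015 = 1.000.)

South 0.107, Central 0.878, West 0.015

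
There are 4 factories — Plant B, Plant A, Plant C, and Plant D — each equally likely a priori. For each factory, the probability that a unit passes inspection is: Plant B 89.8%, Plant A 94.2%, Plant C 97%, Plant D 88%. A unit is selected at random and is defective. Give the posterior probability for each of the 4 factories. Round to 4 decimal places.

Taking complements, P(defective | each) = Plant B 0.102, Plant A 0.058, Plant C 0.03, Plant D 0.12.
With a uniform prior (1/4 each), posterior ∝ likelihood:
  Plant B: 0.102
  Plant A: 0.058
  Plant C: 0.03
  Plant D: 0.12
Normalizing constant = 0.31.
P(Plant B | defective) = 0.102/0.31 ≈ 0.3290
P(Plant A | defective) = 0.058/0.31 ≈ 0.1871
P(Plant C | defective) = 0.03/0.31 ≈ 0.0968
P(Plant D | defective) = 0.12/0.31 ≈ 0.3871

Plant B 0.3290, Plant A 0.1871, Plant C 0.0968, Plant D 0.3871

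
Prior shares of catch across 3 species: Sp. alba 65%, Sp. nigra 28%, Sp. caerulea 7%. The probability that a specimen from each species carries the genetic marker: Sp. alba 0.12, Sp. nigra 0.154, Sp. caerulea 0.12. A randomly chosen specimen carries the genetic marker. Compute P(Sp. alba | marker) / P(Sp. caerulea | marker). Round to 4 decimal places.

9.2857

By Bayes' rule, posterior ∝ prior × likelihood:
  Sp. alba: 0.65 × 0.12 = 0.078
  Sp. nigra: 0.28 × 0.154 = 0.04312
  Sp. caerulea: 0.07 × 0.12 = 0.0084
Sum = 0.12952.
The ratio is 0.078 / 0.0084 (the normalizer cancels) = 9.2857.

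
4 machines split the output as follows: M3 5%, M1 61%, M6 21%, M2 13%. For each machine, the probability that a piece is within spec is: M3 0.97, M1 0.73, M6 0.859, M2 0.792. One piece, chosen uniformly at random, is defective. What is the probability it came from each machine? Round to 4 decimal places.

M3 0.0067, M1 0.7391, M6 0.1329, M2 0.1213

Taking complements, P(defective | each) = M3 0.03, M1 0.27, M6 0.141, M2 0.208.
Unnormalized posteriors (prior × likelihood):
  M3: 0.05 × 0.03 = 0.0015
  M1: 0.61 × 0.27 = 0.1647
  M6: 0.21 × 0.141 = 0.02961
  M2: 0.13 × 0.208 = 0.02704
Normalizing constant = 0.22285.
P(M3 | defective) = 0.0015/0.22285 ≈ 0.0067
P(M1 | defective) = 0.1647/0.22285 ≈ 0.7391
P(M6 | defective) = 0.02961/0.22285 ≈ 0.1329
P(M2 | defective) = 0.02704/0.22285 ≈ 0.1213
(Check: 0.0067+0.7391+0.1329+0.1213 = 1.0000.)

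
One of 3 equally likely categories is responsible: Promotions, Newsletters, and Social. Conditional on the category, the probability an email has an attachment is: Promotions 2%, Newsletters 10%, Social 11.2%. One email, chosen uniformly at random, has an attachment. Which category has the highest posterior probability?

Social

Since the prior is uniform, the posterior is proportional to the likelihood:
  Promotions: 0.02
  Newsletters: 0.1
  Social: 0.112
Normalizing constant = 0.232.
Largest term belongs to Social, so Social is most probable.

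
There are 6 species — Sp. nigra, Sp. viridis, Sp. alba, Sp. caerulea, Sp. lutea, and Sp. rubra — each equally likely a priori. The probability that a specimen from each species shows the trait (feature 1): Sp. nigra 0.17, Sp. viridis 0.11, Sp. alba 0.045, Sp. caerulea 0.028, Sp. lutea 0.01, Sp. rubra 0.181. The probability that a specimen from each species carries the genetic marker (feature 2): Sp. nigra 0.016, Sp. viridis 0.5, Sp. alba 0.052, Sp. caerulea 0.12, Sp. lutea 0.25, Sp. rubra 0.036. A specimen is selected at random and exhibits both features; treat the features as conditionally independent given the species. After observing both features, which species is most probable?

Since the prior is uniform, the posterior is proportional to the likelihood:
  Sp. nigra: 0.17 × 0.016 = 0.00272
  Sp. viridis: 0.11 × 0.5 = 0.055
  Sp. alba: 0.045 × 0.052 = 0.00234
  Sp. caerulea: 0.028 × 0.12 = 0.00336
  Sp. lutea: 0.01 × 0.25 = 0.0025
  Sp. rubra: 0.181 × 0.036 = 0.006516
Normalizing constant = 0.072436.
Largest term belongs to Sp. viridis, so Sp. viridis is most probable.

Sp. viridis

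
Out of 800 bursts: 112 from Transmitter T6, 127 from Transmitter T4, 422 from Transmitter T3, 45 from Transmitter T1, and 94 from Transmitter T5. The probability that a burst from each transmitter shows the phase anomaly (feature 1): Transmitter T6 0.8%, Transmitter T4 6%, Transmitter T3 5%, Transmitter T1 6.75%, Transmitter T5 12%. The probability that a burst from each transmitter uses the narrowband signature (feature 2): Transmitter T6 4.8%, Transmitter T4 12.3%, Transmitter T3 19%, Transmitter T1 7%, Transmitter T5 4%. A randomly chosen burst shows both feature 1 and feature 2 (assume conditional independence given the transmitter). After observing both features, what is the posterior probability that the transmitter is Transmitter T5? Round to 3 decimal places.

0.080

Compute prior × likelihood for every hypothesis:
  Transmitter T6: 0.14 × 0.008 × 0.048 = 0.00005376
  Transmitter T4: 0.15875 × 0.06 × 0.123 = 0.001171575
  Transmitter T3: 0.5275 × 0.05 × 0.19 = 0.00501125
  Transmitter T1: 0.05625 × 0.0675 × 0.07 = 0.00026578125
  Transmitter T5: 0.1175 × 0.12 × 0.04 = 0.000564
Normalizing constant = 0.00706636625.
P(Transmitter T5 | evidence) = 0.000564 / 0.00706636625 ≈ 0.080.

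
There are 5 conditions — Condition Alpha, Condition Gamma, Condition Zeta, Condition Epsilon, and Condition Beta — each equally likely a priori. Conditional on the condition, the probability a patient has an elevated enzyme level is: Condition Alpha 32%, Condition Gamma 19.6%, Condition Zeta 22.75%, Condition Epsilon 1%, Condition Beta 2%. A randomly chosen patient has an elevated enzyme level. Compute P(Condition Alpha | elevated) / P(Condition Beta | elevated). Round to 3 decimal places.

With a uniform prior (1/5 each), posterior ∝ likelihood:
  Condition Alpha: 0.32
  Condition Gamma: 0.196
  Condition Zeta: 0.2275
  Condition Epsilon: 0.01
  Condition Beta: 0.02
Total = 0.7735.
The ratio is 0.32 / 0.02 (the normalizer cancels) = 16.000.

16.000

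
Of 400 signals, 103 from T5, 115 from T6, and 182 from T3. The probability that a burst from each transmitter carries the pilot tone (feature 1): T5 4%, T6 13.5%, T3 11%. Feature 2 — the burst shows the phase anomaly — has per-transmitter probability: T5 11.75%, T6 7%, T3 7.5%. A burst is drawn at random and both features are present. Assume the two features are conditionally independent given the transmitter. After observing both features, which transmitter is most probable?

Unnormalized posteriors (prior × likelihood):
  T5: 0.2575 × 0.04 × 0.1175 = 0.00121025
  T6: 0.2875 × 0.135 × 0.07 = 0.002716875
  T3: 0.455 × 0.11 × 0.075 = 0.00375375
Total = 0.007680875.
Largest term belongs to T3, so T3 is most probable.

T3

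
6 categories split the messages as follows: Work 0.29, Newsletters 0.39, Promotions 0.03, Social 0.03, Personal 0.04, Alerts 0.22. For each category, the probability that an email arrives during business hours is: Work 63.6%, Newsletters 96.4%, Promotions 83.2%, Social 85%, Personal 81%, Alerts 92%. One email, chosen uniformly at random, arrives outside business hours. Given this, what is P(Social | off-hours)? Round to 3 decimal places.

0.029

Taking complements, P(off-hours | each) = Work 0.364, Newsletters 0.036, Promotions 0.168, Social 0.15, Personal 0.19, Alerts 0.08.
Unnormalized posteriors (prior × likelihood):
  Work: 0.29 × 0.364 = 0.10556
  Newsletters: 0.39 × 0.036 = 0.01404
  Promotions: 0.03 × 0.168 = 0.00504
  Social: 0.03 × 0.15 = 0.0045
  Personal: 0.04 × 0.19 = 0.0076
  Alerts: 0.22 × 0.08 = 0.0176
Total = 0.15434.
P(Social | evidence) = 0.0045 / 0.15434 ≈ 0.029.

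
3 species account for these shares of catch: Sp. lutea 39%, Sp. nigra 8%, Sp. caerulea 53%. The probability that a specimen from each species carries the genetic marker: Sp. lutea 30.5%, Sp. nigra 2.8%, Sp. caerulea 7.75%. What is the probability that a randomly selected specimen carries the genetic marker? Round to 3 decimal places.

0.162

By Bayes' rule, posterior ∝ prior × likelihood:
  Sp. lutea: 0.39 × 0.305 = 0.11895
  Sp. nigra: 0.08 × 0.028 = 0.00224
  Sp. caerulea: 0.53 × 0.0775 = 0.041075
P(marker) = 0.11895 + 0.00224 + 0.041075 = 0.162265 → 0.162.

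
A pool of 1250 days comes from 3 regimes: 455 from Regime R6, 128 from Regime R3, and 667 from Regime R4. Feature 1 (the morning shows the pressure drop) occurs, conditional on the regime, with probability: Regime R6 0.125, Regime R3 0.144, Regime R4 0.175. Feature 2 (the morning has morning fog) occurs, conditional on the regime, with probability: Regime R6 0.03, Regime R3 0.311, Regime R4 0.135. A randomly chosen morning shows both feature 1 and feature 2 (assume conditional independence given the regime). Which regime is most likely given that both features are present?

By Bayes' rule, posterior ∝ prior × likelihood:
  Regime R6: 0.364 × 0.125 × 0.03 = 0.001365
  Regime R3: 0.1024 × 0.144 × 0.311 = 0.0045858816
  Regime R4: 0.5336 × 0.175 × 0.135 = 0.0126063
Normalizing constant = 0.0185571816.
Largest term belongs to Regime R4, so Regime R4 is most probable.

Regime R4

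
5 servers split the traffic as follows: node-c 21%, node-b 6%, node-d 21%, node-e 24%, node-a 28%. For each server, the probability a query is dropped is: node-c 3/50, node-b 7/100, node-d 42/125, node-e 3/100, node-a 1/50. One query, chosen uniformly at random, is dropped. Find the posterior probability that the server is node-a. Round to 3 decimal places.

Unnormalized posteriors (prior × likelihood):
  node-c: 0.21 × 0.06 = 0.0126
  node-b: 0.06 × 0.07 = 0.0042
  node-d: 0.21 × 0.336 = 0.07056
  node-e: 0.24 × 0.03 = 0.0072
  node-a: 0.28 × 0.02 = 0.0056
Sum = 0.10016.
P(node-a | evidence) = 0.0056 / 0.10016 ≈ 0.056.

0.056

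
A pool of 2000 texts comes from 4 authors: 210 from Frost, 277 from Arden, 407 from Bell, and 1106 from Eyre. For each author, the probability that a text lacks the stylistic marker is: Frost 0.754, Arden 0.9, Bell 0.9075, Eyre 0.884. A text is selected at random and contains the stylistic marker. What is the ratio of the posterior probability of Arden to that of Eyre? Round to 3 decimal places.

Taking complements, P(marker | each) = Frost 0.246, Arden 0.1, Bell 0.0925, Eyre 0.116.
Prior × likelihood for each hypothesis:
  Frost: 0.105 × 0.246 = 0.02583
  Arden: 0.1385 × 0.1 = 0.01385
  Bell: 0.2035 × 0.0925 = 0.01882375
  Eyre: 0.553 × 0.116 = 0.064148
Normalizing constant = 0.12265175.
The ratio is 0.01385 / 0.064148 (the normalizer cancels) = 0.216.

0.216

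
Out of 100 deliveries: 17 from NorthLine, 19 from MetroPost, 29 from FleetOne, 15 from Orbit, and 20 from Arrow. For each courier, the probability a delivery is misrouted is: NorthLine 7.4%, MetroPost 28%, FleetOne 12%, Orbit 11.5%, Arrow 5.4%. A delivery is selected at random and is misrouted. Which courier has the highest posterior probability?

MetroPost

Compute prior × likelihood for every hypothesis:
  NorthLine: 0.17 × 0.074 = 0.01258
  MetroPost: 0.19 × 0.28 = 0.0532
  FleetOne: 0.29 × 0.12 = 0.0348
  Orbit: 0.15 × 0.115 = 0.01725
  Arrow: 0.2 × 0.054 = 0.0108
Normalizing constant = 0.12863.
Largest term belongs to MetroPost, so MetroPost is most probable.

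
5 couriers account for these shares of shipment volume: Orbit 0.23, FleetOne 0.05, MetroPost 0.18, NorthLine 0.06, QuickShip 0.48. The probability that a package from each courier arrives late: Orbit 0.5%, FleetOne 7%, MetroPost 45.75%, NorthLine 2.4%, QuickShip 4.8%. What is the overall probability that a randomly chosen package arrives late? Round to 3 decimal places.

0.111

Prior × likelihood for each hypothesis:
  Orbit: 0.23 × 0.005 = 0.00115
  FleetOne: 0.05 × 0.07 = 0.0035
  MetroPost: 0.18 × 0.4575 = 0.08235
  NorthLine: 0.06 × 0.024 = 0.00144
  QuickShip: 0.48 × 0.048 = 0.02304
P(late) = 0.00115 + 0.0035 + 0.08235 + 0.00144 + 0.02304 = 0.11148 → 0.111.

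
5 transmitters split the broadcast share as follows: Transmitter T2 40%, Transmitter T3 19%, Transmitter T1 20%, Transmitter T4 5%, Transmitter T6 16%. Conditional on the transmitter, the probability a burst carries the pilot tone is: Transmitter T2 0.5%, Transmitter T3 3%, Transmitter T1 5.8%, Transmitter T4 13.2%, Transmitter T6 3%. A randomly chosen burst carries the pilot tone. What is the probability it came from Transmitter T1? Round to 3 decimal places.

Compute prior × likelihood for every hypothesis:
  Transmitter T2: 0.4 × 0.005 = 0.002
  Transmitter T3: 0.19 × 0.03 = 0.0057
  Transmitter T1: 0.2 × 0.058 = 0.0116
  Transmitter T4: 0.05 × 0.132 = 0.0066
  Transmitter T6: 0.16 × 0.03 = 0.0048
Sum = 0.0307.
P(Transmitter T1 | evidence) = 0.0116 / 0.0307 ≈ 0.378.

0.378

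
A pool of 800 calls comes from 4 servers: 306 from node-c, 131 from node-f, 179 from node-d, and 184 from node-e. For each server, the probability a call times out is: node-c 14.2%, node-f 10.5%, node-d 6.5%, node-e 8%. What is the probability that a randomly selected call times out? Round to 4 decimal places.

Compute prior × likelihood for every hypothesis:
  node-c: 0.3825 × 0.142 = 0.054315
  node-f: 0.16375 × 0.105 = 0.01719375
  node-d: 0.22375 × 0.065 = 0.01454375
  node-e: 0.23 × 0.08 = 0.0184
P(timeout) = 0.054315 + 0.01719375 + 0.01454375 + 0.0184 = 0.1044525 → 0.1045.

0.1045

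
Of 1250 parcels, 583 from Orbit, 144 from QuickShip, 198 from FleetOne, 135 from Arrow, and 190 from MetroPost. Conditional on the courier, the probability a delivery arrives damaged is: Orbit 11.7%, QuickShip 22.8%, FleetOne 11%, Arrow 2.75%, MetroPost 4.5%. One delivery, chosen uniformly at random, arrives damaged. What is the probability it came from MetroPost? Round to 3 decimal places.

Compute prior × likelihood for every hypothesis:
  Orbit: 0.4664 × 0.117 = 0.0545688
  QuickShip: 0.1152 × 0.228 = 0.0262656
  FleetOne: 0.1584 × 0.11 = 0.017424
  Arrow: 0.108 × 0.0275 = 0.00297
  MetroPost: 0.152 × 0.045 = 0.00684
Total = 0.1080684.
P(MetroPost | evidence) = 0.00684 / 0.1080684 ≈ 0.063.

0.063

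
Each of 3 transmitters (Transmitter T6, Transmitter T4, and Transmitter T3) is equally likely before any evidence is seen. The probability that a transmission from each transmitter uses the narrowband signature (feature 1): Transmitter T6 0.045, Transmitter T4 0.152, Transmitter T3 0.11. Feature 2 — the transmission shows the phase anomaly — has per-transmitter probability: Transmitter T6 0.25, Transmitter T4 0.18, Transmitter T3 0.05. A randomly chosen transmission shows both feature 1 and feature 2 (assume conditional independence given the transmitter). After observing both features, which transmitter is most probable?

Since the prior is uniform, the posterior is proportional to the likelihood:
  Transmitter T6: 0.045 × 0.25 = 0.01125
  Transmitter T4: 0.152 × 0.18 = 0.02736
  Transmitter T3: 0.11 × 0.05 = 0.0055
Sum = 0.04411.
Largest term belongs to Transmitter T4, so Transmitter T4 is most probable.

Transmitter T4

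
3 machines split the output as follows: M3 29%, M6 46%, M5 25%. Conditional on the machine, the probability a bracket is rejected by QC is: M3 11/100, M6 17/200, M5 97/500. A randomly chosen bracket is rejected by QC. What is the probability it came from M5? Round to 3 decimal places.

0.406

Prior × likelihood for each hypothesis:
  M3: 0.29 × 0.11 = 0.0319
  M6: 0.46 × 0.085 = 0.0391
  M5: 0.25 × 0.194 = 0.0485
Total = 0.1195.
P(M5 | evidence) = 0.0485 / 0.1195 ≈ 0.406.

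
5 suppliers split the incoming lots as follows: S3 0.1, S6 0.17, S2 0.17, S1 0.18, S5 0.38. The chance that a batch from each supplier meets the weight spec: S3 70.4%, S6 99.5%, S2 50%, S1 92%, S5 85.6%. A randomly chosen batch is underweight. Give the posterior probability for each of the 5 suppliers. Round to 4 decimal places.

S3 0.1604, S6 0.0046, S2 0.4605, S1 0.0780, S5 0.2965

Taking complements, P(underweight | each) = S3 0.296, S6 0.005, S2 0.5, S1 0.08, S5 0.144.
Prior × likelihood for each hypothesis:
  S3: 0.1 × 0.296 = 0.0296
  S6: 0.17 × 0.005 = 0.00085
  S2: 0.17 × 0.5 = 0.085
  S1: 0.18 × 0.08 = 0.0144
  S5: 0.38 × 0.144 = 0.05472
Total = 0.18457.
P(S3 | underweight) = 0.0296/0.18457 ≈ 0.1604
P(S6 | underweight) = 0.00085/0.18457 ≈ 0.0046
P(S2 | underweight) = 0.085/0.18457 ≈ 0.4605
P(S1 | underweight) = 0.0144/0.18457 ≈ 0.0780
P(S5 | underweight) = 0.05472/0.18457 ≈ 0.2965
(Check: 0.1604+0.0046+0.4605+0.0780+0.2965 = 1.0000.)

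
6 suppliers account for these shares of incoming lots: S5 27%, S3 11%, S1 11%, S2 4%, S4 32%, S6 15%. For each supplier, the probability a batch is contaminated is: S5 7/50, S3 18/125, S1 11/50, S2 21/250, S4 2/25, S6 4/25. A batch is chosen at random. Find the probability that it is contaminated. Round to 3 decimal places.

0.131

Compute prior × likelihood for every hypothesis:
  S5: 0.27 × 0.14 = 0.0378
  S3: 0.11 × 0.144 = 0.01584
  S1: 0.11 × 0.22 = 0.0242
  S2: 0.04 × 0.084 = 0.00336
  S4: 0.32 × 0.08 = 0.0256
  S6: 0.15 × 0.16 = 0.024
P(contaminated) = 0.0378 + 0.01584 + 0.0242 + 0.00336 + 0.0256 + 0.024 = 0.1308 → 0.131.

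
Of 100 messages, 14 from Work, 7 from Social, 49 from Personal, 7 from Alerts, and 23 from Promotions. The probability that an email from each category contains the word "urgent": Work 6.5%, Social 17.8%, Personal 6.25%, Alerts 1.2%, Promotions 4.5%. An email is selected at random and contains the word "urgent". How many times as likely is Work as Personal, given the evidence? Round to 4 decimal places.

By Bayes' rule, posterior ∝ prior × likelihood:
  Work: 0.14 × 0.065 = 0.0091
  Social: 0.07 × 0.178 = 0.01246
  Personal: 0.49 × 0.0625 = 0.030625
  Alerts: 0.07 × 0.012 = 0.00084
  Promotions: 0.23 × 0.045 = 0.01035
Sum = 0.063375.
The ratio is 0.0091 / 0.030625 (the normalizer cancels) = 0.2971.

0.2971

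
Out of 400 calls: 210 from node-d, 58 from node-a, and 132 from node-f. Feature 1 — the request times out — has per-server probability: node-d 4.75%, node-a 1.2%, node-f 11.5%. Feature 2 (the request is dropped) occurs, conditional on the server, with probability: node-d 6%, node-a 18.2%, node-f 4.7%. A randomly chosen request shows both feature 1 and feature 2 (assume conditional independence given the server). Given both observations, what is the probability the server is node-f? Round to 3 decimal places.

Unnormalized posteriors (prior × likelihood):
  node-d: 0.525 × 0.0475 × 0.06 = 0.00149625
  node-a: 0.145 × 0.012 × 0.182 = 0.00031668
  node-f: 0.33 × 0.115 × 0.047 = 0.00178365
Total = 0.00359658.
P(node-f | evidence) = 0.00178365 / 0.00359658 ≈ 0.496.

0.496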